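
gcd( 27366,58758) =6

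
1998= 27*74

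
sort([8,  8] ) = [8,8 ]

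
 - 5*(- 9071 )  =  45355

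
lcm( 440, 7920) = 7920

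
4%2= 0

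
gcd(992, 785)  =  1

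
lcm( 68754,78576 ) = 550032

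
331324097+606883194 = 938207291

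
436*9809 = 4276724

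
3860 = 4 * 965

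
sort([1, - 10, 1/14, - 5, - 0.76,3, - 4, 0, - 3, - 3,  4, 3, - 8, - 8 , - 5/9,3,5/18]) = [ - 10, - 8, - 8, - 5, - 4,  -  3, - 3, - 0.76, - 5/9,0,1/14, 5/18,1,3,3, 3, 4]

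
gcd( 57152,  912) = 304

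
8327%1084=739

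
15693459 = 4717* 3327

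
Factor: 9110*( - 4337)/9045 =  - 7902014/1809 = - 2^1*3^( - 3)*67^ ( - 1)*911^1*4337^1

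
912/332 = 228/83 = 2.75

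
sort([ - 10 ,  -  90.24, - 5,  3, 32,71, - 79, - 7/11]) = [-90.24, - 79,  -  10,-5,- 7/11, 3, 32 , 71] 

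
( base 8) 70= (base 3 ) 2002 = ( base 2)111000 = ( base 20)2G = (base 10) 56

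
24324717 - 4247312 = 20077405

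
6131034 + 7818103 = 13949137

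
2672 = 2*1336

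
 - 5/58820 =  - 1/11764 = - 0.00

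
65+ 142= 207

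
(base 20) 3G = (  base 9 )84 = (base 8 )114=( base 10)76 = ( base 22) 3a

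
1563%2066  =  1563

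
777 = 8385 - 7608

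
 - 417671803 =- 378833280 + -38838523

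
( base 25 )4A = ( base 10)110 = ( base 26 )46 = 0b1101110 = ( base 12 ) 92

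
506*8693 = 4398658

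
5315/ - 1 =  - 5315/1 = - 5315.00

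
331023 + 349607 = 680630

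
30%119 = 30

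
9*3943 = 35487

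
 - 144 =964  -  1108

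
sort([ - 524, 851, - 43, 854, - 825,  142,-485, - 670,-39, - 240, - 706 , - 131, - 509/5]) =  [ - 825,-706, - 670, - 524,-485, - 240, - 131 , - 509/5, - 43 , - 39 , 142,851,854 ]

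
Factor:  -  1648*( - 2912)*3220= 2^11*5^1*7^2*13^1*23^1*103^1   =  15452702720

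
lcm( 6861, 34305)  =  34305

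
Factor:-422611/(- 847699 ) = 7^1*29^( - 1)*29231^(  -  1)*60373^1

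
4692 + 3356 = 8048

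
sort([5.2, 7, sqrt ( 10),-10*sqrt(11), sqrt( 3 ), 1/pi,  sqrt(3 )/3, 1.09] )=[ - 10*sqrt ( 11),  1/pi, sqrt(3 )/3, 1.09,sqrt (3 ),sqrt(10), 5.2, 7 ] 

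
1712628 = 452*3789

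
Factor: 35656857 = 3^2 *173^1*22901^1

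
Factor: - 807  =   - 3^1*269^1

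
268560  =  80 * 3357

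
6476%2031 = 383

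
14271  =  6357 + 7914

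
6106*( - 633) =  - 3865098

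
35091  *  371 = 13018761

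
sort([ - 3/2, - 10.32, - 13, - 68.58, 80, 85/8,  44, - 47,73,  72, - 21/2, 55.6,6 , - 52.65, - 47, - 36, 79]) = [ - 68.58, - 52.65, - 47, - 47, - 36, - 13, - 21/2, - 10.32,  -  3/2, 6,85/8,44, 55.6, 72, 73,79,80]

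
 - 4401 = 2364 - 6765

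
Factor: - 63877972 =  - 2^2*15969493^1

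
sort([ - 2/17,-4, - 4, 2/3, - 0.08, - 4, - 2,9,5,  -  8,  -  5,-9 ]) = [ - 9,-8, - 5, -4,- 4, - 4, - 2 ,-2/17, - 0.08, 2/3,5, 9 ] 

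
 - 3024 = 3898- 6922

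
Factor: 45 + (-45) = 0= 0^1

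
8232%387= 105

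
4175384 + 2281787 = 6457171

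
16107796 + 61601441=77709237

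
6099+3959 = 10058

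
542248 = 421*1288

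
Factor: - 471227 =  - 71^1*6637^1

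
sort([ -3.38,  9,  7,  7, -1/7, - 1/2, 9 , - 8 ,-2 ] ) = [ -8,-3.38, - 2,-1/2, - 1/7, 7, 7, 9,9 ] 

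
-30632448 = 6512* ( - 4704) 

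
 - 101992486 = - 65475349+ - 36517137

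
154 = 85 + 69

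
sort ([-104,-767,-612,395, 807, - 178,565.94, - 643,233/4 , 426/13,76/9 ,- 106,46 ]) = [-767, - 643, - 612, -178, - 106,-104, 76/9,  426/13, 46,233/4,395,565.94,807]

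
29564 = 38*778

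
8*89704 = 717632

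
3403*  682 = 2320846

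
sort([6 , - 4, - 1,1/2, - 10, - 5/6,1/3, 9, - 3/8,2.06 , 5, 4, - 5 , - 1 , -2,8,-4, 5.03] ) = [ - 10, -5, - 4,-4,-2 , - 1,-1, - 5/6,-3/8,1/3, 1/2, 2.06,4,5,  5.03,6,8,9]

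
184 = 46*4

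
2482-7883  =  -5401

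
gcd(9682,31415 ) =103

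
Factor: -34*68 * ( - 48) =2^7*3^1 * 17^2= 110976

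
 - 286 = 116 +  - 402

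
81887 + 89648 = 171535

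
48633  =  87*559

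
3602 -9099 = -5497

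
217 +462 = 679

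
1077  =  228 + 849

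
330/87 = 110/29 = 3.79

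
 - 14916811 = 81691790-96608601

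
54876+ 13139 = 68015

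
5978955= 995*6009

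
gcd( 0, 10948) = 10948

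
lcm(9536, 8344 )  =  66752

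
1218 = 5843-4625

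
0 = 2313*0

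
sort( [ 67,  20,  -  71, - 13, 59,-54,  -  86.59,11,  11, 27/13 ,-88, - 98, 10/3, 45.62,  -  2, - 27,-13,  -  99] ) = [-99, - 98, - 88, - 86.59,-71,-54, - 27, - 13, - 13, - 2,27/13, 10/3, 11, 11, 20, 45.62, 59, 67] 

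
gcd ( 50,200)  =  50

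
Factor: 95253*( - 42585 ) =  - 4056349005 =- 3^2*5^1*17^1*167^1*31751^1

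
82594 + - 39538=43056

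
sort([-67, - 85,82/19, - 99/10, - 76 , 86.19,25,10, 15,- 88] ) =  [ -88, - 85, - 76 , - 67, - 99/10,82/19, 10,15,25,86.19]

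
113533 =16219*7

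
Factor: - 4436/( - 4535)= 2^2* 5^(  -  1)* 907^( - 1)*1109^1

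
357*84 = 29988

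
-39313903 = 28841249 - 68155152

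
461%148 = 17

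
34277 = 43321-9044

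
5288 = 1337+3951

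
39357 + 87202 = 126559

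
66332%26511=13310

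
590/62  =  9 + 16/31 = 9.52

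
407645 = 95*4291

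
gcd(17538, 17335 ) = 1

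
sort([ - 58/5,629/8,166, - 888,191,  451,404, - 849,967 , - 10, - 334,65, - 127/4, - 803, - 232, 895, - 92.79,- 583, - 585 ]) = [  -  888, - 849, -803, - 585, - 583, - 334,-232, - 92.79,- 127/4, - 58/5, - 10,  65, 629/8, 166,  191, 404,451, 895,967]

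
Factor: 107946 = 2^1*3^3*1999^1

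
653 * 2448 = 1598544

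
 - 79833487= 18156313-97989800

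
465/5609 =465/5609 =0.08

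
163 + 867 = 1030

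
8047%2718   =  2611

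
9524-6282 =3242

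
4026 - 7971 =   -  3945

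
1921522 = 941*2042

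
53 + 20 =73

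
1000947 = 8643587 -7642640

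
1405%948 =457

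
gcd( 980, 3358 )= 2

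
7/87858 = 7/87858= 0.00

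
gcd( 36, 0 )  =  36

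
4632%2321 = 2311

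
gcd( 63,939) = 3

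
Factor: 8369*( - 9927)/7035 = -3^1 * 5^( - 1)* 7^( - 1 ) *67^( - 1)*1103^1*8369^1=   - 27693021/2345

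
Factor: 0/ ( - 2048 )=0^1 = 0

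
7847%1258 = 299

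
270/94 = 2 + 41/47 =2.87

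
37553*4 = 150212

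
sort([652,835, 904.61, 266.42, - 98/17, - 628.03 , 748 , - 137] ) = [ - 628.03, - 137 , - 98/17, 266.42, 652, 748,835 , 904.61]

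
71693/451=71693/451 = 158.96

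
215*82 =17630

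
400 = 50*8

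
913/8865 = 913/8865 = 0.10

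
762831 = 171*4461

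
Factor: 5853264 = 2^4*3^1*197^1 * 619^1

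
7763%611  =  431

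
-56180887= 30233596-86414483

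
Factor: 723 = 3^1*241^1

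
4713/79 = 59 + 52/79 = 59.66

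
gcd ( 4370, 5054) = 38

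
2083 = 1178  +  905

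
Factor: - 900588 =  - 2^2*3^1*13^1 * 23^1*251^1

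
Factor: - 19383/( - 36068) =273/508 = 2^( - 2)*3^1*7^1*13^1*127^(  -  1)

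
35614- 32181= 3433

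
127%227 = 127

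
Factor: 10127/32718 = 13/42 = 2^(-1 )*3^( - 1 ) * 7^(-1) * 13^1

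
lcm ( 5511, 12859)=38577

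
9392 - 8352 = 1040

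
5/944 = 5/944  =  0.01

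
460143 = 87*5289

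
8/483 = 8/483 = 0.02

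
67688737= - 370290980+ 437979717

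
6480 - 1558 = 4922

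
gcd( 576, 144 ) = 144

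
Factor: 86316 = 2^2 * 3^1*7193^1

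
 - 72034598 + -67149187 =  - 139183785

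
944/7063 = 944/7063= 0.13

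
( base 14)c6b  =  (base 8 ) 4617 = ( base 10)2447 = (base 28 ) 33B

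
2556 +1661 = 4217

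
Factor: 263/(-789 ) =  - 1/3 = - 3^(- 1)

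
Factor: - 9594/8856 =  - 13/12 = -2^( - 2 ) * 3^(-1 )*13^1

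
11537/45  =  256 + 17/45 = 256.38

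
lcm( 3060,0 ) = 0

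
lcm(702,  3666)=32994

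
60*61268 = 3676080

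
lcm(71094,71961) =5900802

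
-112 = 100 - 212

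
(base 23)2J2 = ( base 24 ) 2e9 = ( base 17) 531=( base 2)10111011001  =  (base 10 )1497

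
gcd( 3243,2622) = 69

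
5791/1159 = 4 + 1155/1159 =5.00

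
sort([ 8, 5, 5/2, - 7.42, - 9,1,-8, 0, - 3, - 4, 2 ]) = [ - 9, - 8, - 7.42,- 4, - 3, 0, 1,2,5/2, 5,8]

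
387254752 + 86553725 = 473808477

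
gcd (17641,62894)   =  767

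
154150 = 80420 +73730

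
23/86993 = 23/86993= 0.00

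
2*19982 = 39964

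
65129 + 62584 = 127713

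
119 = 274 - 155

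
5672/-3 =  - 1891 + 1/3=- 1890.67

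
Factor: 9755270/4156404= 2^(-1 )*3^( - 1)*5^1*49481^( - 1)*139361^1  =  696805/296886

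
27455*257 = 7055935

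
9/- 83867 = -9/83867 = - 0.00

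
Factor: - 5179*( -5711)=5179^1*5711^1 =29577269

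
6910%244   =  78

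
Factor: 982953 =3^2*149^1*733^1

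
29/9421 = 29/9421 =0.00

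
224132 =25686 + 198446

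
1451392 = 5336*272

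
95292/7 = 13613 +1/7  =  13613.14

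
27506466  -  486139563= - 458633097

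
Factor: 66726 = 2^1 * 3^2 * 11^1*337^1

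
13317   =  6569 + 6748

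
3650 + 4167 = 7817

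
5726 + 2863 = 8589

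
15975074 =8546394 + 7428680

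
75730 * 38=2877740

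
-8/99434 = - 4/49717 = - 0.00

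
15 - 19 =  - 4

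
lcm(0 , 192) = 0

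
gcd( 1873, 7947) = 1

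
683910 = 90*7599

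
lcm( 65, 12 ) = 780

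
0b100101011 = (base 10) 299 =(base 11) 252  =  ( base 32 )9B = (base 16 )12B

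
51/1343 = 3/79 = 0.04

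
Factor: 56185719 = 3^1*18728573^1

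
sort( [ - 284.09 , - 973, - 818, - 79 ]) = [ - 973,  -  818, - 284.09 ,- 79] 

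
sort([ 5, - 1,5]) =[ -1,5, 5 ] 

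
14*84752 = 1186528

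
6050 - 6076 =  - 26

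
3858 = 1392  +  2466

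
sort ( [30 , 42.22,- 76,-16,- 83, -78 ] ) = [-83 , - 78, - 76, - 16,30, 42.22]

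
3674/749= 3674/749  =  4.91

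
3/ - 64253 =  - 1 + 64250/64253 = - 0.00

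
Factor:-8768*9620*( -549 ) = 46307139840=2^8*3^2*5^1*13^1 * 37^1*61^1*137^1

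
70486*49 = 3453814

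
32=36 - 4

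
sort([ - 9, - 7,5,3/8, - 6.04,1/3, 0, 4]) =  [ - 9, -7, - 6.04,0,1/3 , 3/8,4,5 ]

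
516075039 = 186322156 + 329752883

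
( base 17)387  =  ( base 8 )1762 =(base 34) to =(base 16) 3F2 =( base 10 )1010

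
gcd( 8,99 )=1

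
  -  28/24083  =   - 28/24083=-0.00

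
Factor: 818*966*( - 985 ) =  - 778335180 = - 2^2*3^1*5^1*7^1*23^1*197^1 * 409^1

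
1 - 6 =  - 5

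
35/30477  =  35/30477 = 0.00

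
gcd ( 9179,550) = 1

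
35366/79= 35366/79 = 447.67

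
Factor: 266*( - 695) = - 2^1*5^1*7^1*19^1*139^1 =- 184870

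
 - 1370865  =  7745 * ( - 177)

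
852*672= 572544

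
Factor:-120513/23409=-139/27  =  - 3^( - 3 )*139^1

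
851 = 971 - 120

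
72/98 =36/49 = 0.73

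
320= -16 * (  -  20)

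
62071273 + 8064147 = 70135420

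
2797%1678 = 1119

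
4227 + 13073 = 17300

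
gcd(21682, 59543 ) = 1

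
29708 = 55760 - 26052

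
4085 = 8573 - 4488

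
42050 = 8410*5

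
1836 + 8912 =10748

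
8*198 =1584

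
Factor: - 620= - 2^2*5^1*31^1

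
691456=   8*86432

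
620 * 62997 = 39058140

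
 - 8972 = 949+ - 9921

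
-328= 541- 869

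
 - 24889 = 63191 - 88080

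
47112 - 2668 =44444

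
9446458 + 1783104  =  11229562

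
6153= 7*879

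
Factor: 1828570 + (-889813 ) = 938757 = 3^1 * 17^1*79^1*233^1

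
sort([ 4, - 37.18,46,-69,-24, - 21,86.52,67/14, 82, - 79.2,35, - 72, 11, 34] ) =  [ - 79.2, - 72, - 69, - 37.18, - 24, - 21,4,67/14,11  ,  34,35,  46,82,86.52 ] 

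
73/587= 73/587 = 0.12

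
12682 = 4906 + 7776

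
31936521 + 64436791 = 96373312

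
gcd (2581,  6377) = 1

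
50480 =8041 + 42439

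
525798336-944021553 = -418223217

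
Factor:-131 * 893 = -19^1 * 47^1*131^1=-116983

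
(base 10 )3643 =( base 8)7073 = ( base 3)11222221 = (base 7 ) 13423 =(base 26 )5a3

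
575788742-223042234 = 352746508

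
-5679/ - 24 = 1893/8= 236.62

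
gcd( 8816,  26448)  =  8816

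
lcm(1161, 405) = 17415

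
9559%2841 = 1036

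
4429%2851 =1578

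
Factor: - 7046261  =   - 7046261^1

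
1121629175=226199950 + 895429225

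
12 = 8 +4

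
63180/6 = 10530 = 10530.00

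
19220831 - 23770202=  - 4549371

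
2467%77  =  3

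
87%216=87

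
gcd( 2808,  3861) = 351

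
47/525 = 47/525 = 0.09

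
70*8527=596890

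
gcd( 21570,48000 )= 30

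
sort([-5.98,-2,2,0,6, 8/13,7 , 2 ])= [ - 5.98,-2, 0,8/13,2,  2 , 6,7]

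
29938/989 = 29938/989 = 30.27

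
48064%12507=10543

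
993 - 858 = 135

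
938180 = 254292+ 683888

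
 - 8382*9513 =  - 79737966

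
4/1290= 2/645 = 0.00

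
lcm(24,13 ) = 312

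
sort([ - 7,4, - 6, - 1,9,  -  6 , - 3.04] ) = [ - 7, - 6, - 6, - 3.04, - 1,4,9]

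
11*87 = 957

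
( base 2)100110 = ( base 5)123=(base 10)38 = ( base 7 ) 53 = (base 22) 1G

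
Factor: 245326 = 2^1*122663^1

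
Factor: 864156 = 2^2*3^1*23^1*31^1*101^1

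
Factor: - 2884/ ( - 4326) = 2/3 = 2^1*3^( - 1)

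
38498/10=19249/5=3849.80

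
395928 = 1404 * 282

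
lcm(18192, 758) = 18192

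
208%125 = 83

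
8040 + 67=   8107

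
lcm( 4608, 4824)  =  308736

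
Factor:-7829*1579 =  -1579^1*7829^1 = -12361991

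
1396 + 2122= 3518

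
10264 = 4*2566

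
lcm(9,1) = 9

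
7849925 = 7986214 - 136289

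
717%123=102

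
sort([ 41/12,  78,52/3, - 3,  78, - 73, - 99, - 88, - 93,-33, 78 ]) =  [ - 99, - 93,  -  88, - 73, - 33, - 3 , 41/12, 52/3 , 78, 78,78 ]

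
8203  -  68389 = - 60186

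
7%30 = 7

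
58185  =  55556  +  2629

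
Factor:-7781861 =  - 7781861^1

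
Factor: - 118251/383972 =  - 2^(  -  2 )*3^2*7^1*59^(-1)*1627^( -1 )*1877^1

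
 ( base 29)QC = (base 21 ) 1fa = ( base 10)766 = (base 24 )17m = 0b1011111110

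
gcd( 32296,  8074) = 8074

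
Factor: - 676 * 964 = -2^4*13^2*241^1 = - 651664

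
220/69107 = 220/69107=0.00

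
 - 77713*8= - 621704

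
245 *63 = 15435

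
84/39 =2 +2/13  =  2.15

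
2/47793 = 2/47793 = 0.00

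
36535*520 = 18998200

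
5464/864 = 683/108 = 6.32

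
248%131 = 117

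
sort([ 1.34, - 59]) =[- 59,1.34] 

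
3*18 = 54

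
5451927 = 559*9753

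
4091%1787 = 517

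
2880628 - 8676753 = -5796125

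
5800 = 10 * 580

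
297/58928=297/58928 = 0.01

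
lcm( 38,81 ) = 3078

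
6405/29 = 220+ 25/29 = 220.86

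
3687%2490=1197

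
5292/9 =588=588.00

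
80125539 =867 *92417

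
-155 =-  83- 72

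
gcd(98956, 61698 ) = 26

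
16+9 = 25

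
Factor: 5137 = 11^1 * 467^1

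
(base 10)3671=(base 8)7127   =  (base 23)6LE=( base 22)7CJ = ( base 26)5b5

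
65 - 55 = 10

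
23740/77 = 308  +  24/77 = 308.31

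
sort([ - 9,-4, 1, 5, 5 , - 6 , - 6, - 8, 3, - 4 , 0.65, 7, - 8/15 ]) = [ - 9, - 8,- 6,  -  6, - 4,-4, - 8/15,  0.65,1,3, 5 , 5, 7 ] 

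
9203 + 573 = 9776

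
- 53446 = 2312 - 55758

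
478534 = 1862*257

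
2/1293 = 2/1293 = 0.00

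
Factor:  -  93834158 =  - 2^1*11^1*23^1*41^1 * 4523^1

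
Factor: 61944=2^3*3^1 * 29^1 * 89^1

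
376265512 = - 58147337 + 434412849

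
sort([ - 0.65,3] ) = [ - 0.65 , 3]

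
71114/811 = 71114/811 = 87.69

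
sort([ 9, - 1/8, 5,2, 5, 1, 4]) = [ - 1/8,1, 2, 4, 5, 5,  9 ] 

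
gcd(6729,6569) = 1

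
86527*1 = 86527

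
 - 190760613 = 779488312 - 970248925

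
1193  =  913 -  - 280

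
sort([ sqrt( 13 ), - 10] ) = [ - 10,sqrt ( 13) ] 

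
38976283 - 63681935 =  - 24705652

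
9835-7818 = 2017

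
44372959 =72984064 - 28611105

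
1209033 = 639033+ 570000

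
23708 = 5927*4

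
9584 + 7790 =17374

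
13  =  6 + 7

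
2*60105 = 120210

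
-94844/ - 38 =47422/19  =  2495.89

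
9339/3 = 3113=3113.00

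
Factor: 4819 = 61^1*79^1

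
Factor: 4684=2^2*1171^1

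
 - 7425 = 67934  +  -75359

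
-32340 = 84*( - 385 ) 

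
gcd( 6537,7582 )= 1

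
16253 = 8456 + 7797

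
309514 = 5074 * 61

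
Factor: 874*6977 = 6097898= 2^1*19^1*23^1*6977^1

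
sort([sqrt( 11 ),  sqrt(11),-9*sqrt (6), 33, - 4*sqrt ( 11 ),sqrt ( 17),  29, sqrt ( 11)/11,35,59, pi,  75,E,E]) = [ - 9*sqrt ( 6) , - 4*sqrt( 11), sqrt(11) /11,E, E , pi , sqrt( 11 ) , sqrt(11), sqrt(17),  29,33,35,59, 75 ]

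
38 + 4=42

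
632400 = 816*775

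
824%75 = 74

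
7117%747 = 394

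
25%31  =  25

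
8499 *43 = 365457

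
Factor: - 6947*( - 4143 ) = 3^1 *1381^1*6947^1 =28781421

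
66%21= 3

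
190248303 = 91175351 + 99072952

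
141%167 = 141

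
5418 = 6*903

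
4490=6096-1606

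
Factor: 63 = 3^2*7^1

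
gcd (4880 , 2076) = 4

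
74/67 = 74/67 = 1.10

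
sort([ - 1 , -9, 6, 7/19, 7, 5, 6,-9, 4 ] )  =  [ - 9, - 9,  -  1,7/19, 4, 5, 6,6,7]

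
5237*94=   492278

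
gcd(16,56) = 8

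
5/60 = 1/12 = 0.08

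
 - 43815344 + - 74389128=- 118204472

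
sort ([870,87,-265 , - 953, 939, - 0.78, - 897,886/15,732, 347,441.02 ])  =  [ - 953, - 897 ,-265 , - 0.78,886/15,  87,347,441.02 , 732, 870,939] 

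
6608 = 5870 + 738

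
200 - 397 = - 197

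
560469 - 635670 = - 75201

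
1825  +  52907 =54732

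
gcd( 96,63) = 3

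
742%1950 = 742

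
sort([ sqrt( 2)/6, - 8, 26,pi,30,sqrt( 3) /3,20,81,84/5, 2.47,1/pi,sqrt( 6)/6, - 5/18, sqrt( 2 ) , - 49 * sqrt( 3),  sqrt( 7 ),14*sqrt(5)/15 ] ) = [-49*sqrt( 3), - 8,-5/18, sqrt(2) /6,1/pi,sqrt (6)/6, sqrt( 3)/3,sqrt (2),14*sqrt( 5)/15 , 2.47,sqrt(7),pi,84/5, 20,26, 30, 81] 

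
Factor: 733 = 733^1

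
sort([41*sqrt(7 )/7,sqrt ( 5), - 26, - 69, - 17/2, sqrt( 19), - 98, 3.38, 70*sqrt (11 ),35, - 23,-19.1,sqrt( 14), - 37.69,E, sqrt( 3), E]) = [ - 98,-69, - 37.69, - 26, - 23, - 19.1, - 17/2 , sqrt( 3 ),sqrt( 5 ), E,E , 3.38, sqrt( 14), sqrt(19 ), 41 * sqrt ( 7 ) /7, 35, 70 *sqrt(11) ] 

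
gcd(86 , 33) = 1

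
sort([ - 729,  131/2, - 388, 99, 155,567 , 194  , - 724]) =[ - 729, - 724,-388,131/2, 99 , 155,194, 567 ]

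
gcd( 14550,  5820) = 2910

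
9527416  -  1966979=7560437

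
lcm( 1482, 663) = 25194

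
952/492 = 1+ 115/123 = 1.93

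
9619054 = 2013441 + 7605613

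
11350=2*5675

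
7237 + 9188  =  16425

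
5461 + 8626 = 14087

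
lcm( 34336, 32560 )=1888480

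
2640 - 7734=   -  5094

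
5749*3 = 17247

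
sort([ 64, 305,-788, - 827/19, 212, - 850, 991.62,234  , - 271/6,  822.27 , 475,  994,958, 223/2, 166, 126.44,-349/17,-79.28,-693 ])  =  [ -850, - 788, - 693 , - 79.28, - 271/6, - 827/19, -349/17, 64,223/2, 126.44, 166,212,234, 305, 475, 822.27, 958, 991.62 , 994]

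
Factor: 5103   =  3^6*7^1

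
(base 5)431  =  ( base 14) 84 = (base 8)164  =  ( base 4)1310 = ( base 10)116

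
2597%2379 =218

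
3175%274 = 161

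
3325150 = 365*9110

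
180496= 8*22562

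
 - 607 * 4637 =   -  2814659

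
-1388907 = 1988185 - 3377092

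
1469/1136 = 1469/1136 = 1.29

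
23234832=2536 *9162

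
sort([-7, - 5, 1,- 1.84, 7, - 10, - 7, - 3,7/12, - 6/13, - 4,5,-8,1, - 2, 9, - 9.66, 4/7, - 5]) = [ - 10  , - 9.66, - 8, - 7, - 7, - 5, -5, - 4, - 3,-2  , - 1.84 , - 6/13, 4/7, 7/12, 1, 1, 5, 7,  9]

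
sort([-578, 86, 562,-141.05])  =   [- 578, -141.05, 86, 562]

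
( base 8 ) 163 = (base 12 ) 97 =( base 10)115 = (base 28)43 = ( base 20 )5F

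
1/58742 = 1/58742  =  0.00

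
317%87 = 56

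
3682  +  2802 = 6484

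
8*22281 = 178248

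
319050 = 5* 63810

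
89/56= 89/56 = 1.59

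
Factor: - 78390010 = -2^1*5^1*19^1*31^1*13309^1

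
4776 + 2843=7619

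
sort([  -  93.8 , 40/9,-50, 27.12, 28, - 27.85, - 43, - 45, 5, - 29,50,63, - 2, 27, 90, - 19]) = [ - 93.8  , - 50,- 45, - 43,  -  29,-27.85, - 19,-2, 40/9,5,27, 27.12,28, 50, 63,90]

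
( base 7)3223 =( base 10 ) 1144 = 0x478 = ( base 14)5ba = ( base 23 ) 23h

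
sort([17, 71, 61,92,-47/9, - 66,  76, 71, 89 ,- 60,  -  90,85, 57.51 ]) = [-90,-66, - 60,-47/9, 17,57.51, 61, 71,  71,76, 85 , 89,  92 ]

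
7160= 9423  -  2263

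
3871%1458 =955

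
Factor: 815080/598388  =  2^1 * 5^1*7^( - 1 ) * 41^1*43^ ( - 1)= 410/301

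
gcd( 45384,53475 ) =93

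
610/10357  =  610/10357 = 0.06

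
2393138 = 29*82522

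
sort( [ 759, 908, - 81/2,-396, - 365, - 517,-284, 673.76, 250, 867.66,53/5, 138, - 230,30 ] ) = [- 517 ,-396,-365, - 284 ,  -  230, - 81/2, 53/5, 30, 138, 250, 673.76,  759, 867.66, 908 ] 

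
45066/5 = 9013+1/5 =9013.20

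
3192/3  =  1064 = 1064.00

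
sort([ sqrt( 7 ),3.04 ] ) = [ sqrt ( 7),3.04]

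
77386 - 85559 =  - 8173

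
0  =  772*0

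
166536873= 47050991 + 119485882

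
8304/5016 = 346/209 = 1.66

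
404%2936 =404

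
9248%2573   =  1529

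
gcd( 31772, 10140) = 676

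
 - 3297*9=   -  29673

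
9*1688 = 15192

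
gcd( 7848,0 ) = 7848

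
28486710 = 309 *92190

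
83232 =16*5202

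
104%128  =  104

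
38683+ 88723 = 127406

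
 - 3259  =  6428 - 9687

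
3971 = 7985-4014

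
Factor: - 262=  - 2^1*131^1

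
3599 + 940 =4539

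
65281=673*97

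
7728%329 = 161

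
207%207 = 0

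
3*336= 1008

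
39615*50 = 1980750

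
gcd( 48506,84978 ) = 2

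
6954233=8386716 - 1432483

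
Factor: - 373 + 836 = 463^1 = 463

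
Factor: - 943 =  - 23^1*41^1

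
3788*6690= 25341720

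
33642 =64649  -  31007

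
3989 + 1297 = 5286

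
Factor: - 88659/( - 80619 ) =3^1 * 7^( - 1) *11^(- 1)*349^( - 1)*9851^1 = 29553/26873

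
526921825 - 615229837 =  - 88308012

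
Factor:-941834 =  - 2^1*17^1*27701^1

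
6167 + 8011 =14178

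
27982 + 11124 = 39106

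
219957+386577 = 606534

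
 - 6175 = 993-7168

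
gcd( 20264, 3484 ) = 4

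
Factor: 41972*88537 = 2^2*7^1*29^1*43^1 * 71^1*1499^1=3716074964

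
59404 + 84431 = 143835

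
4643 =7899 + -3256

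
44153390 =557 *79270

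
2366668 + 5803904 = 8170572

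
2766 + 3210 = 5976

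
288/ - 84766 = -1 + 42239/42383 = -0.00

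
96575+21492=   118067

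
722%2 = 0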